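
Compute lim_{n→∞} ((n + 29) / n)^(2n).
lim = e^58

Rewrite as (1 + 29/n)^(2n). By the standard limit (1 + x/n)^n → e^x, we have (1 + 29/n)^n → e^29, and raising to the 2nd power gives e^58.
More precisely, ln[(1 + 29/n)^(2n)] = 2n · ln(1 + 29/n) = 2n · (29/n + O(1/n^2)) = 58 + O(1/n) → 58.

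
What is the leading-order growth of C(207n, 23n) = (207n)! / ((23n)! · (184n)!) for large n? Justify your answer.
C(207n, 23n) ~ (387420489/16777216)^(23n) · sqrt(9/(16π·23n))

Write N = 23n. Apply Stirling to each factorial:
  (9N)! ~ sqrt(2π·9N) · (9N/e)^(9N),
  N! ~ sqrt(2π N) · (N/e)^N,
  (8N)! ~ sqrt(2π·8N) · (8N/e)^(8N).
The exponential factors combine to (9N)^(9N) / (N^N · (8N)^(8N)) = 9^(9N)/8^(8N) = (9^9/8^8)^N = (387420489/16777216)^N.
The square-root prefactors combine to sqrt(2π·9N) / (sqrt(2π N)·sqrt(2π·8N)) = sqrt(9 / (2π·8·N)) = sqrt(9/(16π·23n)).
Substituting N = 23n: C(207n, 23n) ~ (387420489/16777216)^(23n) · sqrt(9/(16π·23n)).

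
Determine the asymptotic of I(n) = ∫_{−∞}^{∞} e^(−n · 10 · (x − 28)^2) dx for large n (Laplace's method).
I(n) = sqrt(π/(10n))

Here φ(x) = 10 · (x − 28)^2 has its unique minimum at x* = 28 with φ(x*) = 0 and φ''(x*) = 20. Laplace's method gives
  I(n) ~ e^(−n φ(x*)) · sqrt(2π / (n · φ''(x*))) = sqrt(2π / (20n)) = sqrt(π/(10n)).
This is exact: substituting u = (x − 28)·sqrt(10n) gives I(n) = (1/sqrt(10n)) ∫_{−∞}^{∞} e^(−u^2) du = sqrt(π/(10n)).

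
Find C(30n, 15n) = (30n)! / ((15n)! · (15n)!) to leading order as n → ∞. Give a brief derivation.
C(30n, 15n) ~ (4)^(15n) · sqrt(1/(π·15n))

Write N = 15n. Apply Stirling to each factorial:
  (2N)! ~ sqrt(2π·2N) · (2N/e)^(2N),
  N! ~ sqrt(2π N) · (N/e)^N,
  (1N)! ~ sqrt(2π·1N) · (1N/e)^(1N).
The exponential factors combine to (2N)^(2N) / (N^N · (1N)^(1N)) = 2^(2N)/1^(1N) = (2^2/1^1)^N = (4)^N.
The square-root prefactors combine to sqrt(2π·2N) / (sqrt(2π N)·sqrt(2π·1N)) = sqrt(2 / (2π·1·N)) = sqrt(1/(π·15n)).
Substituting N = 15n: C(30n, 15n) ~ (4)^(15n) · sqrt(1/(π·15n)).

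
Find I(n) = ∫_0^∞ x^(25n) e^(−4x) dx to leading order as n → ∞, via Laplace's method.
I(n) ~ (sqrt(2π·25n) / 4) · (25n/(4e))^(25n)

Write the integrand as exp(25n ln x − 4x) and set f(x) = 25n ln x − 4x. Then f'(x) = 25n/x − 4 = 0 at x* = 25n/4, and f''(x*) = −25n/x*^2 = −4^2/(25n). Laplace's method (interior maximum) gives
  I(n) ~ e^(f(x*)) · sqrt(2π / |f''(x*)|)
        = exp(25n ln(25n/4) − 25n) · sqrt(2π · 25n / 4^2)
        = (25n/4)^(25n) e^(−25n) · sqrt(2π·25n) / 4
        = (sqrt(2π·25n) / 4) · (25n/(4e))^(25n).
This matches Γ(25n+1)/4^(25n+1) with Stirling applied to Γ.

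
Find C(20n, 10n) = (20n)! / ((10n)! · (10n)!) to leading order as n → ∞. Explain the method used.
C(20n, 10n) ~ (4)^(10n) · sqrt(1/(π·10n))

Write N = 10n. Apply Stirling to each factorial:
  (2N)! ~ sqrt(2π·2N) · (2N/e)^(2N),
  N! ~ sqrt(2π N) · (N/e)^N,
  (1N)! ~ sqrt(2π·1N) · (1N/e)^(1N).
The exponential factors combine to (2N)^(2N) / (N^N · (1N)^(1N)) = 2^(2N)/1^(1N) = (2^2/1^1)^N = (4)^N.
The square-root prefactors combine to sqrt(2π·2N) / (sqrt(2π N)·sqrt(2π·1N)) = sqrt(2 / (2π·1·N)) = sqrt(1/(π·10n)).
Substituting N = 10n: C(20n, 10n) ~ (4)^(10n) · sqrt(1/(π·10n)).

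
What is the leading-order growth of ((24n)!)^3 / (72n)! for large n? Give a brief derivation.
((24n)!)^3/(72n)! ~ ((2π·24n)^(2/2) / sqrt(3)) · 3^(−3·24n)  →  0

Write N = 24n. Stirling: N! ~ sqrt(2π N)(N/e)^N and (3N)! ~ sqrt(2π·3N)·(3N/e)^(3N).
  (N!)^3/(3N)! ~ (2π N)^(3/2) (N/e)^(3N) / [sqrt(2π·3N) (3N/e)^(3N)]
     = (2π N)^(3/2) / sqrt(2π·3N) · (N/(3N))^(3N)
     = (2π N)^((3−1)/2) / sqrt(3) · 3^(−3N).
Since 3^3 > 1, the factor 3^(−3N) decays exponentially, so the ratio → 0. Substituting N = 24n gives the stated form.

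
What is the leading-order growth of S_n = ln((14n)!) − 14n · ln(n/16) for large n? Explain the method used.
S_n ~ 14n · (ln 224 − 1) + O(ln n)

Stirling: ln((14n)!) = 14n ln(14n) − 14n + O(ln n).
  S_n = 14n ln(14n) − 14n − 14n ln(n/16) + O(ln n)
      = 14n ln(14n) − 14n ln n + 14n ln 16 − 14n + O(ln n)
      = 14n ln 14 + 14n ln 16 − 14n + O(ln n)
      = 14n (ln 224 − 1) + O(ln n).
Numerically ln(224) − 1 ≈ 4.4116.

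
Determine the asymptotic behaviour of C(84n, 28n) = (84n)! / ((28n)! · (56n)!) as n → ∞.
C(84n, 28n) ~ (27/4)^(28n) · sqrt(3/(4π·28n))

Write N = 28n. Apply Stirling to each factorial:
  (3N)! ~ sqrt(2π·3N) · (3N/e)^(3N),
  N! ~ sqrt(2π N) · (N/e)^N,
  (2N)! ~ sqrt(2π·2N) · (2N/e)^(2N).
The exponential factors combine to (3N)^(3N) / (N^N · (2N)^(2N)) = 3^(3N)/2^(2N) = (3^3/2^2)^N = (27/4)^N.
The square-root prefactors combine to sqrt(2π·3N) / (sqrt(2π N)·sqrt(2π·2N)) = sqrt(3 / (2π·2·N)) = sqrt(3/(4π·28n)).
Substituting N = 28n: C(84n, 28n) ~ (27/4)^(28n) · sqrt(3/(4π·28n)).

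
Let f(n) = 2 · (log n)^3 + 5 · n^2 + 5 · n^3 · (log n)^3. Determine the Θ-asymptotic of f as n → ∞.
f(n) ∈ Θ(n^3 · (log n)^3)

Compare the terms by growth order. For large n, n^a · (log n)^b dominates n^a' · (log n)^b' iff a > a', or (a = a' and b > b'). Ranking the 3 terms shows the dominant one is 5 · n^3 · (log n)^3. Hence f(n) ∈ Θ(n^3 · (log n)^3).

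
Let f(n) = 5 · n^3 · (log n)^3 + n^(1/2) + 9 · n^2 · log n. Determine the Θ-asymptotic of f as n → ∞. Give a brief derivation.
f(n) ∈ Θ(n^3 · (log n)^3)

Compare the terms by growth order. For large n, n^a · (log n)^b dominates n^a' · (log n)^b' iff a > a', or (a = a' and b > b'). Ranking the 3 terms shows the dominant one is 5 · n^3 · (log n)^3. Hence f(n) ∈ Θ(n^3 · (log n)^3).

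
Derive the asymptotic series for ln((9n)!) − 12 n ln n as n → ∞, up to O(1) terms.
ln((9n)!) − 12 n ln n = −3 n ln n + 9(ln 9 − 1) n + (1/2) ln(2π·9n) + O(1/n)

Stirling: ln((9n)!) = 9n ln(9n) − 9n + (1/2) ln(2π·9n) + O(1/n).
Expand 9n ln(9n) = 9n (ln n + ln 9) = 9n ln n + 9n ln 9.
Subtract 12n ln n: leading term is (9 − 12) n ln n = −3 n ln n. The next term is 9n ln 9 − 9n = 9(ln 9 − 1) n. Then the (1/2) ln(2π·9n) correction.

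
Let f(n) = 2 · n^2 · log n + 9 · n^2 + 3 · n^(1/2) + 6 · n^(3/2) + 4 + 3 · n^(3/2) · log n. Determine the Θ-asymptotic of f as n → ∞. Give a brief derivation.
f(n) ∈ Θ(n^2 · log n)

Compare the terms by growth order. For large n, n^a · (log n)^b dominates n^a' · (log n)^b' iff a > a', or (a = a' and b > b'). Ranking the 6 terms shows the dominant one is 2 · n^2 · log n. Hence f(n) ∈ Θ(n^2 · log n).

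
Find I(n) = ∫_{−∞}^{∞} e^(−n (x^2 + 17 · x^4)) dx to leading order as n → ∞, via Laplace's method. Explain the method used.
I(n) ~ sqrt(π/n)

φ(x) = x^2 + 17 · x^4 has its unique global minimum at x* = 0 (since φ'(x) = 2x + 68x^3 = 0 only at x = 0 for real x with both coefficients positive, and φ → ∞ as |x| → ∞). At x* = 0, φ(0) = 0 and φ''(0) = 2. Laplace's method then gives
  I(n) ~ sqrt(2π / (n · φ''(0))) · e^(−n φ(0)) = sqrt(2π / (2n)) = sqrt(π/n).
The 17 · x^4 term contributes only at subleading order (an O(1/n) relative correction).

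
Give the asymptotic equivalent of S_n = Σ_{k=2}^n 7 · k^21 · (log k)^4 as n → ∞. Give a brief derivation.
S_n ~ 7 · n^22 · (log n)^4 / 22

By integral comparison, S_n = ∫_1^n 7 · x^21 · (log x)^4 dx + O(n^21 · (log n)^4). For the integral, the leading term of ∫_1^n x^21 (log x)^4 dx is n^22/22 · (log n)^4 (by repeated integration by parts; each step lowers the log-exponent and produces a relatively O(1/log n) correction). Hence S_n ~ 7 · n^22 · (log n)^4 / 22.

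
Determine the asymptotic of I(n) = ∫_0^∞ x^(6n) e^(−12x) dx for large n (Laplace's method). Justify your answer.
I(n) ~ (sqrt(2π·6n) / 12) · (6n/(12e))^(6n)

Write the integrand as exp(6n ln x − 12x) and set f(x) = 6n ln x − 12x. Then f'(x) = 6n/x − 12 = 0 at x* = 6n/12, and f''(x*) = −6n/x*^2 = −12^2/(6n). Laplace's method (interior maximum) gives
  I(n) ~ e^(f(x*)) · sqrt(2π / |f''(x*)|)
        = exp(6n ln(6n/12) − 6n) · sqrt(2π · 6n / 12^2)
        = (6n/12)^(6n) e^(−6n) · sqrt(2π·6n) / 12
        = (sqrt(2π·6n) / 12) · (6n/(12e))^(6n).
This matches Γ(6n+1)/12^(6n+1) with Stirling applied to Γ.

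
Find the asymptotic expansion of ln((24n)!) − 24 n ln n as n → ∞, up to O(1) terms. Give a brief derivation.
ln((24n)!) − 24 n ln n = 24(ln 24 − 1) n + (1/2) ln(2π·24n) + O(1/n)

Stirling: ln((24n)!) = 24n ln(24n) − 24n + (1/2) ln(2π·24n) + O(1/n).
Since 24n ln(24n) = 24n ln n + 24n ln 24, subtracting 24n ln n cancels the n ln n term exactly. What remains is 24(ln 24 − 1) n + (1/2) ln(2π·24n) + O(1/n).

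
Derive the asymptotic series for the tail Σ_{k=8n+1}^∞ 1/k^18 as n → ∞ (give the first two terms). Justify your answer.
Σ_{k>8n} 1/k^18 = 1/(17 · (8n)^17) − 1/(2 · (8n)^18) + O(1/(8n)^19)

Compare to the integral: ∫_{8n}^∞ x^(−18) dx = [−x^(−17)/17]_{8n}^∞ = 1/((18−1)·(8n)^17). The Euler-Maclaurin correction adds −f(8n)/2 = −1/(2·(8n)^18). Euler-Maclaurin then gives
  Σ_{k>8n} 1/k^18 = ∫_{8n}^∞ dx/x^18 − 1/(2·(8n)^18) + O(1/(8n)^19).
(Equivalently this is ζ(18) − Σ_{k≤8n} 1/k^18.)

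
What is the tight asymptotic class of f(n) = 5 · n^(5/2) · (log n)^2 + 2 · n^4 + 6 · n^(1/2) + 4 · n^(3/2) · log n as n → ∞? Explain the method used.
f(n) ∈ Θ(n^4)

Compare the terms by growth order. For large n, n^a · (log n)^b dominates n^a' · (log n)^b' iff a > a', or (a = a' and b > b'). Ranking the 4 terms shows the dominant one is 2 · n^4. Hence f(n) ∈ Θ(n^4).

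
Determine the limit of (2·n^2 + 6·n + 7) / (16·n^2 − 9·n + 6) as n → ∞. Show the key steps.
lim = 2/16 = 1/8

For large n the leading n^2 terms dominate both numerator and denominator. Dividing top and bottom by n^2, every other term tends to 0, leaving 2/16 = 1/8.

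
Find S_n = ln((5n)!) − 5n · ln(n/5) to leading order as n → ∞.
S_n ~ 5n · (ln 25 − 1) + O(ln n)

Stirling: ln((5n)!) = 5n ln(5n) − 5n + O(ln n).
  S_n = 5n ln(5n) − 5n − 5n ln(n/5) + O(ln n)
      = 5n ln(5n) − 5n ln n + 5n ln 5 − 5n + O(ln n)
      = 5n ln 5 + 5n ln 5 − 5n + O(ln n)
      = 5n (ln 25 − 1) + O(ln n).
Numerically ln(25) − 1 ≈ 2.2189.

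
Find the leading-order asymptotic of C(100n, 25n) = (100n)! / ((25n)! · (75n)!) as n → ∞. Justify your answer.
C(100n, 25n) ~ (256/27)^(25n) · sqrt(2/(3π·25n))

Write N = 25n. Apply Stirling to each factorial:
  (4N)! ~ sqrt(2π·4N) · (4N/e)^(4N),
  N! ~ sqrt(2π N) · (N/e)^N,
  (3N)! ~ sqrt(2π·3N) · (3N/e)^(3N).
The exponential factors combine to (4N)^(4N) / (N^N · (3N)^(3N)) = 4^(4N)/3^(3N) = (4^4/3^3)^N = (256/27)^N.
The square-root prefactors combine to sqrt(2π·4N) / (sqrt(2π N)·sqrt(2π·3N)) = sqrt(4 / (2π·3·N)) = sqrt(2/(3π·25n)).
Substituting N = 25n: C(100n, 25n) ~ (256/27)^(25n) · sqrt(2/(3π·25n)).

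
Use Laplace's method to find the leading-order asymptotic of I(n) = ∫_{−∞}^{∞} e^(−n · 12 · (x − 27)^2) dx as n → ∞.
I(n) = sqrt(π/(12n))

Here φ(x) = 12 · (x − 27)^2 has its unique minimum at x* = 27 with φ(x*) = 0 and φ''(x*) = 24. Laplace's method gives
  I(n) ~ e^(−n φ(x*)) · sqrt(2π / (n · φ''(x*))) = sqrt(2π / (24n)) = sqrt(π/(12n)).
This is exact: substituting u = (x − 27)·sqrt(12n) gives I(n) = (1/sqrt(12n)) ∫_{−∞}^{∞} e^(−u^2) du = sqrt(π/(12n)).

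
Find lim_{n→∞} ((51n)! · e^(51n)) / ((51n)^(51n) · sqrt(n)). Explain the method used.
lim = sqrt(2π·51)

Stirling: (51n)! ~ sqrt(2π·51n) · (51n/e)^(51n). Hence
  (51n)! · e^(51n) / (51n)^(51n) ~ sqrt(2π·51n).
Dividing by sqrt(n): sqrt(2π·51n) / sqrt(n) = sqrt(2π·51) · n^((1−1)/2), so the limit is sqrt(2π·51).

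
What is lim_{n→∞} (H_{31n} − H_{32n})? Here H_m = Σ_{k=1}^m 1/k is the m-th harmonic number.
lim = ln(31/32)

Euler-Maclaurin gives H_m = ln m + γ + 1/(2m) + O(1/m^2). The γ and O(1/m) terms cancel in the difference:
  H_{31n} − H_{32n} = ln(31n) − ln(32n) + O(1/n) = ln(31/32) + O(1/n).
Hence the limit is ln(31/32).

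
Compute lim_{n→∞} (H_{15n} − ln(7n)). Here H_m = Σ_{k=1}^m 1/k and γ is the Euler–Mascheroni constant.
lim = ln(15/7) + γ

By Euler-Maclaurin, H_m = ln m + γ + O(1/m). So
  H_{15n} − ln(7n) = ln(15n) + γ − ln(7n) + O(1/n)
                       = ln(15/7) + γ + O(1/n).
Hence the limit is ln(15/7) + γ.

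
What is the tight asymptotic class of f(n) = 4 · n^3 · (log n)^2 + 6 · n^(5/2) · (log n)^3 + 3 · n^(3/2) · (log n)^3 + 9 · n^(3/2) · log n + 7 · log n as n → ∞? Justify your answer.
f(n) ∈ Θ(n^3 · (log n)^2)

Compare the terms by growth order. For large n, n^a · (log n)^b dominates n^a' · (log n)^b' iff a > a', or (a = a' and b > b'). Ranking the 5 terms shows the dominant one is 4 · n^3 · (log n)^2. Hence f(n) ∈ Θ(n^3 · (log n)^2).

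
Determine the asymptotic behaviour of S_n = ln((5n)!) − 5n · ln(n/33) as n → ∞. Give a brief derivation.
S_n ~ 5n · (ln 165 − 1) + O(ln n)

Stirling: ln((5n)!) = 5n ln(5n) − 5n + O(ln n).
  S_n = 5n ln(5n) − 5n − 5n ln(n/33) + O(ln n)
      = 5n ln(5n) − 5n ln n + 5n ln 33 − 5n + O(ln n)
      = 5n ln 5 + 5n ln 33 − 5n + O(ln n)
      = 5n (ln 165 − 1) + O(ln n).
Numerically ln(165) − 1 ≈ 4.1059.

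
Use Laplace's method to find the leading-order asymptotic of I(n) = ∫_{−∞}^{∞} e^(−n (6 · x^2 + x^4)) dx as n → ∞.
I(n) ~ sqrt(π/(6n))

φ(x) = 6 · x^2 + x^4 has its unique global minimum at x* = 0 (since φ'(x) = 12x + 4x^3 = 0 only at x = 0 for real x with both coefficients positive, and φ → ∞ as |x| → ∞). At x* = 0, φ(0) = 0 and φ''(0) = 12. Laplace's method then gives
  I(n) ~ sqrt(2π / (n · φ''(0))) · e^(−n φ(0)) = sqrt(2π / (12n)) = sqrt(π/(6n)).
The x^4 term contributes only at subleading order (an O(1/n) relative correction).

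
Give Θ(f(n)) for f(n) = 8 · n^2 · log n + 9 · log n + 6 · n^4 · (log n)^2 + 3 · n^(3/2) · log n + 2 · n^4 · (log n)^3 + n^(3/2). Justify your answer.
f(n) ∈ Θ(n^4 · (log n)^3)

Compare the terms by growth order. For large n, n^a · (log n)^b dominates n^a' · (log n)^b' iff a > a', or (a = a' and b > b'). Ranking the 6 terms shows the dominant one is 2 · n^4 · (log n)^3. Hence f(n) ∈ Θ(n^4 · (log n)^3).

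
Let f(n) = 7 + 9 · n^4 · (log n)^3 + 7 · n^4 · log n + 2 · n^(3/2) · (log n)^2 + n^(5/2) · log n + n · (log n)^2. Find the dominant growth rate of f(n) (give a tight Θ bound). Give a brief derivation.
f(n) ∈ Θ(n^4 · (log n)^3)

Compare the terms by growth order. For large n, n^a · (log n)^b dominates n^a' · (log n)^b' iff a > a', or (a = a' and b > b'). Ranking the 6 terms shows the dominant one is 9 · n^4 · (log n)^3. Hence f(n) ∈ Θ(n^4 · (log n)^3).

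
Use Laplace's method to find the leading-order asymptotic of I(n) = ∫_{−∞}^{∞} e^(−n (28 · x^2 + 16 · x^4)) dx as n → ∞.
I(n) ~ sqrt(π/(28n))

φ(x) = 28 · x^2 + 16 · x^4 has its unique global minimum at x* = 0 (since φ'(x) = 56x + 64x^3 = 0 only at x = 0 for real x with both coefficients positive, and φ → ∞ as |x| → ∞). At x* = 0, φ(0) = 0 and φ''(0) = 56. Laplace's method then gives
  I(n) ~ sqrt(2π / (n · φ''(0))) · e^(−n φ(0)) = sqrt(2π / (56n)) = sqrt(π/(28n)).
The 16 · x^4 term contributes only at subleading order (an O(1/n) relative correction).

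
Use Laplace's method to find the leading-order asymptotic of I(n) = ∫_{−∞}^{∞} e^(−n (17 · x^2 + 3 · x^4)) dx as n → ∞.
I(n) ~ sqrt(π/(17n))

φ(x) = 17 · x^2 + 3 · x^4 has its unique global minimum at x* = 0 (since φ'(x) = 34x + 12x^3 = 0 only at x = 0 for real x with both coefficients positive, and φ → ∞ as |x| → ∞). At x* = 0, φ(0) = 0 and φ''(0) = 34. Laplace's method then gives
  I(n) ~ sqrt(2π / (n · φ''(0))) · e^(−n φ(0)) = sqrt(2π / (34n)) = sqrt(π/(17n)).
The 3 · x^4 term contributes only at subleading order (an O(1/n) relative correction).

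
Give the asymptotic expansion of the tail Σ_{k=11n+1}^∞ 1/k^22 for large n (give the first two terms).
Σ_{k>11n} 1/k^22 = 1/(21 · (11n)^21) − 1/(2 · (11n)^22) + O(1/(11n)^23)

Compare to the integral: ∫_{11n}^∞ x^(−22) dx = [−x^(−21)/21]_{11n}^∞ = 1/((22−1)·(11n)^21). The Euler-Maclaurin correction adds −f(11n)/2 = −1/(2·(11n)^22). Euler-Maclaurin then gives
  Σ_{k>11n} 1/k^22 = ∫_{11n}^∞ dx/x^22 − 1/(2·(11n)^22) + O(1/(11n)^23).
(Equivalently this is ζ(22) − Σ_{k≤11n} 1/k^22.)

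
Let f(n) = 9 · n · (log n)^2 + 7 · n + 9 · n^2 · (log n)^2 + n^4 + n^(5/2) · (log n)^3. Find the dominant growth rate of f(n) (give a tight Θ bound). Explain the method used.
f(n) ∈ Θ(n^4)

Compare the terms by growth order. For large n, n^a · (log n)^b dominates n^a' · (log n)^b' iff a > a', or (a = a' and b > b'). Ranking the 5 terms shows the dominant one is n^4. Hence f(n) ∈ Θ(n^4).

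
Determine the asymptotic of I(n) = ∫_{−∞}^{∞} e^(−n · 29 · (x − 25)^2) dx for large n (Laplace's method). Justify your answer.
I(n) = sqrt(π/(29n))

Here φ(x) = 29 · (x − 25)^2 has its unique minimum at x* = 25 with φ(x*) = 0 and φ''(x*) = 58. Laplace's method gives
  I(n) ~ e^(−n φ(x*)) · sqrt(2π / (n · φ''(x*))) = sqrt(2π / (58n)) = sqrt(π/(29n)).
This is exact: substituting u = (x − 25)·sqrt(29n) gives I(n) = (1/sqrt(29n)) ∫_{−∞}^{∞} e^(−u^2) du = sqrt(π/(29n)).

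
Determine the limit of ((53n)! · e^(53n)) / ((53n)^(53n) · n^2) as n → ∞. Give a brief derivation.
lim = 0

Stirling: (53n)! ~ sqrt(2π·53n) · (53n/e)^(53n). Hence
  (53n)! · e^(53n) / (53n)^(53n) ~ sqrt(2π·53n).
Dividing by n^2: sqrt(2π·53n) / n^2 = sqrt(2π·53) · n^((1−4)/2), so the expression behaves like sqrt(2π·53) · n^((1−4)/2) → 0.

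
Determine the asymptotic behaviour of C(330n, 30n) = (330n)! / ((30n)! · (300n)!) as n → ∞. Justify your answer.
C(330n, 30n) ~ (285311670611/10000000000)^(30n) · sqrt(11/(20π·30n))

Write N = 30n. Apply Stirling to each factorial:
  (11N)! ~ sqrt(2π·11N) · (11N/e)^(11N),
  N! ~ sqrt(2π N) · (N/e)^N,
  (10N)! ~ sqrt(2π·10N) · (10N/e)^(10N).
The exponential factors combine to (11N)^(11N) / (N^N · (10N)^(10N)) = 11^(11N)/10^(10N) = (11^11/10^10)^N = (285311670611/10000000000)^N.
The square-root prefactors combine to sqrt(2π·11N) / (sqrt(2π N)·sqrt(2π·10N)) = sqrt(11 / (2π·10·N)) = sqrt(11/(20π·30n)).
Substituting N = 30n: C(330n, 30n) ~ (285311670611/10000000000)^(30n) · sqrt(11/(20π·30n)).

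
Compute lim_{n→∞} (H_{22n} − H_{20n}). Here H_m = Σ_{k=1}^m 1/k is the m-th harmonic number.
lim = ln(22/20) = ln(11/10)

Euler-Maclaurin gives H_m = ln m + γ + 1/(2m) + O(1/m^2). The γ and O(1/m) terms cancel in the difference:
  H_{22n} − H_{20n} = ln(22n) − ln(20n) + O(1/n) = ln(22/20) + O(1/n).
Hence the limit is ln(22/20) = ln(11/10).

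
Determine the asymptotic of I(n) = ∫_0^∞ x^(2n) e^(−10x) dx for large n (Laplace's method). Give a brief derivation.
I(n) ~ (sqrt(2π·2n) / 10) · (2n/(10e))^(2n)

Write the integrand as exp(2n ln x − 10x) and set f(x) = 2n ln x − 10x. Then f'(x) = 2n/x − 10 = 0 at x* = 2n/10, and f''(x*) = −2n/x*^2 = −10^2/(2n). Laplace's method (interior maximum) gives
  I(n) ~ e^(f(x*)) · sqrt(2π / |f''(x*)|)
        = exp(2n ln(2n/10) − 2n) · sqrt(2π · 2n / 10^2)
        = (2n/10)^(2n) e^(−2n) · sqrt(2π·2n) / 10
        = (sqrt(2π·2n) / 10) · (2n/(10e))^(2n).
This matches Γ(2n+1)/10^(2n+1) with Stirling applied to Γ.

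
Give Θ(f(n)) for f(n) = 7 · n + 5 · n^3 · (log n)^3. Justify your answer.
f(n) ∈ Θ(n^3 · (log n)^3)

Compare the terms by growth order. For large n, n^a · (log n)^b dominates n^a' · (log n)^b' iff a > a', or (a = a' and b > b'). Ranking the 2 terms shows the dominant one is 5 · n^3 · (log n)^3. Hence f(n) ∈ Θ(n^3 · (log n)^3).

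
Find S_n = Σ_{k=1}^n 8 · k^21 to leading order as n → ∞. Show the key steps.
S_n ~ 4 · n^22 / 11

By integral comparison (Euler-Maclaurin), Σ_{k=1}^n 8 · k^21 = 8 · ∫_0^n x^21 dx + O(n^21) = 8 · n^22/22 = 4 · n^22 / 11 + O(n^21). (Equivalently, Faulhaber's formula gives the same leading term.)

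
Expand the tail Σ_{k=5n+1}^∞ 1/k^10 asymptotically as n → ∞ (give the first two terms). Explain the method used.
Σ_{k>5n} 1/k^10 = 1/(9 · (5n)^9) − 1/(2 · (5n)^10) + O(1/(5n)^11)

Compare to the integral: ∫_{5n}^∞ x^(−10) dx = [−x^(−9)/9]_{5n}^∞ = 1/((10−1)·(5n)^9). The Euler-Maclaurin correction adds −f(5n)/2 = −1/(2·(5n)^10). Euler-Maclaurin then gives
  Σ_{k>5n} 1/k^10 = ∫_{5n}^∞ dx/x^10 − 1/(2·(5n)^10) + O(1/(5n)^11).
(Equivalently this is ζ(10) − Σ_{k≤5n} 1/k^10.)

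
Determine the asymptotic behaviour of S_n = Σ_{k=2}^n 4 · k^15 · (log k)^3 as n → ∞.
S_n ~ n^16 · (log n)^3 / 4

By integral comparison, S_n = ∫_1^n 4 · x^15 · (log x)^3 dx + O(n^15 · (log n)^3). For the integral, the leading term of ∫_1^n x^15 (log x)^3 dx is n^16/16 · (log n)^3 (by repeated integration by parts; each step lowers the log-exponent and produces a relatively O(1/log n) correction). Hence S_n ~ n^16 · (log n)^3 / 4.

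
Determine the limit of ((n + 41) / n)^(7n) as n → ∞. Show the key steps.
lim = e^287

Rewrite as (1 + 41/n)^(7n). By the standard limit (1 + x/n)^n → e^x, we have (1 + 41/n)^n → e^41, and raising to the 7th power gives e^287.
More precisely, ln[(1 + 41/n)^(7n)] = 7n · ln(1 + 41/n) = 7n · (41/n + O(1/n^2)) = 287 + O(1/n) → 287.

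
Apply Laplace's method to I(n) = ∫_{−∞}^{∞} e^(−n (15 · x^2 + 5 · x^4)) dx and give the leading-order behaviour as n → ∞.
I(n) ~ sqrt(π/(15n))

φ(x) = 15 · x^2 + 5 · x^4 has its unique global minimum at x* = 0 (since φ'(x) = 30x + 20x^3 = 0 only at x = 0 for real x with both coefficients positive, and φ → ∞ as |x| → ∞). At x* = 0, φ(0) = 0 and φ''(0) = 30. Laplace's method then gives
  I(n) ~ sqrt(2π / (n · φ''(0))) · e^(−n φ(0)) = sqrt(2π / (30n)) = sqrt(π/(15n)).
The 5 · x^4 term contributes only at subleading order (an O(1/n) relative correction).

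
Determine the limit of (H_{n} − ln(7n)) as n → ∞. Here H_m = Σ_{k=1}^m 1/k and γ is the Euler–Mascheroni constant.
lim = −ln 7 + γ

By Euler-Maclaurin, H_m = ln m + γ + O(1/m). So
  H_{n} − ln(7n) = ln(n) + γ − ln(7n) + O(1/n)
                       = ln(1/7) + γ + O(1/n).
Hence the limit is ln(1/7) + γ.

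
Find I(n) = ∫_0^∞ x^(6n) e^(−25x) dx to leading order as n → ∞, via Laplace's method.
I(n) ~ (sqrt(2π·6n) / 25) · (6n/(25e))^(6n)

Write the integrand as exp(6n ln x − 25x) and set f(x) = 6n ln x − 25x. Then f'(x) = 6n/x − 25 = 0 at x* = 6n/25, and f''(x*) = −6n/x*^2 = −25^2/(6n). Laplace's method (interior maximum) gives
  I(n) ~ e^(f(x*)) · sqrt(2π / |f''(x*)|)
        = exp(6n ln(6n/25) − 6n) · sqrt(2π · 6n / 25^2)
        = (6n/25)^(6n) e^(−6n) · sqrt(2π·6n) / 25
        = (sqrt(2π·6n) / 25) · (6n/(25e))^(6n).
This matches Γ(6n+1)/25^(6n+1) with Stirling applied to Γ.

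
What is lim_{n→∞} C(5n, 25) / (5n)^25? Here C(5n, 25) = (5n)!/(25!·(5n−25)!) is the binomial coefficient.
lim = 1/25! = 1/15511210043330985984000000

With N = 5n → ∞: C(N, 25) / N^25 = [N(N−1)…(N−24)] / (25! · N^25) = (1/25!) · 1 · (1 − 1/(5n)) · … · (1 − 24/(5n)). Each factor → 1 as N → ∞, so the limit is 1/25! = 1/15511210043330985984000000.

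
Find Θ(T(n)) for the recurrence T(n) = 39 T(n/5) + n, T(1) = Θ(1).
T(n) = Θ(n^(log_5 39))

Master theorem: compare f(n) = n to n^(log_5 39) where log_5 39 ≈ 2.276. Since 1 < log_5 39, we have f(n) = O(n^(log_5 39 − ε)) for some ε > 0 — Case 1. Hence T(n) = Θ(n^(log_5 39)).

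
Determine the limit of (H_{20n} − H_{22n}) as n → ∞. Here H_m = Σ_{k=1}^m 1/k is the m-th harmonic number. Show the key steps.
lim = ln(20/22) = ln(10/11)

Euler-Maclaurin gives H_m = ln m + γ + 1/(2m) + O(1/m^2). The γ and O(1/m) terms cancel in the difference:
  H_{20n} − H_{22n} = ln(20n) − ln(22n) + O(1/n) = ln(20/22) + O(1/n).
Hence the limit is ln(20/22) = ln(10/11).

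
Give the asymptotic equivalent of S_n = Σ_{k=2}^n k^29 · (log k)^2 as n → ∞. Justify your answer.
S_n ~ n^30 · (log n)^2 / 30

By integral comparison, S_n = ∫_1^n x^29 · (log x)^2 dx + O(n^29 · (log n)^2). For the integral, the leading term of ∫_1^n x^29 (log x)^2 dx is n^30/30 · (log n)^2 (by repeated integration by parts; each step lowers the log-exponent and produces a relatively O(1/log n) correction). Hence S_n ~ n^30 · (log n)^2 / 30.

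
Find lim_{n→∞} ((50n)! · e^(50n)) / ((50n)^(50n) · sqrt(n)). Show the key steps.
lim = sqrt(2π·50)

Stirling: (50n)! ~ sqrt(2π·50n) · (50n/e)^(50n). Hence
  (50n)! · e^(50n) / (50n)^(50n) ~ sqrt(2π·50n).
Dividing by sqrt(n): sqrt(2π·50n) / sqrt(n) = sqrt(2π·50) · n^((1−1)/2), so the limit is sqrt(2π·50).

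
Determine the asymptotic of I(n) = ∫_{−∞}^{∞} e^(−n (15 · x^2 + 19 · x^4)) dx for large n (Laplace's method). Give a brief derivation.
I(n) ~ sqrt(π/(15n))

φ(x) = 15 · x^2 + 19 · x^4 has its unique global minimum at x* = 0 (since φ'(x) = 30x + 76x^3 = 0 only at x = 0 for real x with both coefficients positive, and φ → ∞ as |x| → ∞). At x* = 0, φ(0) = 0 and φ''(0) = 30. Laplace's method then gives
  I(n) ~ sqrt(2π / (n · φ''(0))) · e^(−n φ(0)) = sqrt(2π / (30n)) = sqrt(π/(15n)).
The 19 · x^4 term contributes only at subleading order (an O(1/n) relative correction).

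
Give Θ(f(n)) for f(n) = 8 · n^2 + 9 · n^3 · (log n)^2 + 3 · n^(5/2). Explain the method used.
f(n) ∈ Θ(n^3 · (log n)^2)

Compare the terms by growth order. For large n, n^a · (log n)^b dominates n^a' · (log n)^b' iff a > a', or (a = a' and b > b'). Ranking the 3 terms shows the dominant one is 9 · n^3 · (log n)^2. Hence f(n) ∈ Θ(n^3 · (log n)^2).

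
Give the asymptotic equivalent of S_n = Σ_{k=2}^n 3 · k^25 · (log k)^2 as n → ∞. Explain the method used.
S_n ~ 3 · n^26 · (log n)^2 / 26

By integral comparison, S_n = ∫_1^n 3 · x^25 · (log x)^2 dx + O(n^25 · (log n)^2). For the integral, the leading term of ∫_1^n x^25 (log x)^2 dx is n^26/26 · (log n)^2 (by repeated integration by parts; each step lowers the log-exponent and produces a relatively O(1/log n) correction). Hence S_n ~ 3 · n^26 · (log n)^2 / 26.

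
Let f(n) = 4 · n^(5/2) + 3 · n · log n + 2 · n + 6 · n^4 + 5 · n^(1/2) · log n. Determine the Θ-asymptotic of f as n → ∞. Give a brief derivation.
f(n) ∈ Θ(n^4)

Compare the terms by growth order. For large n, n^a · (log n)^b dominates n^a' · (log n)^b' iff a > a', or (a = a' and b > b'). Ranking the 5 terms shows the dominant one is 6 · n^4. Hence f(n) ∈ Θ(n^4).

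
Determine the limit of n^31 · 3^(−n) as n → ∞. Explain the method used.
lim = 0

Exponentials with base > 1 dominate every fixed polynomial: for any fixed c, n^c / 3^n → 0 as n → ∞ (e.g. by the ratio test, or by writing 3^n = e^(n ln 3) and noting e^(n ln 3) / n^c → ∞). Hence n^31 · 3^(−n) = n^31 / 3^n → 0.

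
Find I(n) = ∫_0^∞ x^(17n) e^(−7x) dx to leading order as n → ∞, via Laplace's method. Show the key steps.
I(n) ~ (sqrt(2π·17n) / 7) · (17n/(7e))^(17n)

Write the integrand as exp(17n ln x − 7x) and set f(x) = 17n ln x − 7x. Then f'(x) = 17n/x − 7 = 0 at x* = 17n/7, and f''(x*) = −17n/x*^2 = −7^2/(17n). Laplace's method (interior maximum) gives
  I(n) ~ e^(f(x*)) · sqrt(2π / |f''(x*)|)
        = exp(17n ln(17n/7) − 17n) · sqrt(2π · 17n / 7^2)
        = (17n/7)^(17n) e^(−17n) · sqrt(2π·17n) / 7
        = (sqrt(2π·17n) / 7) · (17n/(7e))^(17n).
This matches Γ(17n+1)/7^(17n+1) with Stirling applied to Γ.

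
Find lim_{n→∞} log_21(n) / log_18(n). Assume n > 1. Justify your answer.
lim = ln(18) / ln(21) = log_21(18)

Change of base: log_21(n) = ln n / ln 21 and log_18(n) = ln n / ln 18. The ratio is (ln n / ln 21) · (ln 18 / ln n) = ln 18 / ln 21, a constant independent of n. So the limit is ln 18 / ln 21 = log_21(18).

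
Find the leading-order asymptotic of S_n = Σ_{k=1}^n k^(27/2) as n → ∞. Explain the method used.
S_n ~ (2/29) · n^(29/2)

Integral comparison: Σ_{k=1}^n k^(27/2) = ∫_0^n x^(27/2) dx + O(n^(27/2)). The integral is n^(1 + 27/2) / (1 + 27/2) = n^((27+2)/2) / ((27+2)/2) = (2/29) · n^(29/2).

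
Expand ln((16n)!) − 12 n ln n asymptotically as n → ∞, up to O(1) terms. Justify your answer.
ln((16n)!) − 12 n ln n = 4 n ln n + 16(ln 16 − 1) n + (1/2) ln(2π·16n) + O(1/n)

Stirling: ln((16n)!) = 16n ln(16n) − 16n + (1/2) ln(2π·16n) + O(1/n).
Expand 16n ln(16n) = 16n (ln n + ln 16) = 16n ln n + 16n ln 16.
Subtract 12n ln n: leading term is (16 − 12) n ln n = 4 n ln n. The next term is 16n ln 16 − 16n = 16(ln 16 − 1) n. Then the (1/2) ln(2π·16n) correction.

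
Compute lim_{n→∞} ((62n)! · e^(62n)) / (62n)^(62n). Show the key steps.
lim = ∞

Stirling: (62n)! ~ sqrt(2π·62n) · (62n/e)^(62n). Hence
  (62n)! · e^(62n) / (62n)^(62n) ~ sqrt(2π·62n) = sqrt(2π·62) · sqrt(n) → ∞.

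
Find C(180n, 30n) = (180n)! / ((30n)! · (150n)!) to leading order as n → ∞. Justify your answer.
C(180n, 30n) ~ (46656/3125)^(30n) · sqrt(3/(5π·30n))

Write N = 30n. Apply Stirling to each factorial:
  (6N)! ~ sqrt(2π·6N) · (6N/e)^(6N),
  N! ~ sqrt(2π N) · (N/e)^N,
  (5N)! ~ sqrt(2π·5N) · (5N/e)^(5N).
The exponential factors combine to (6N)^(6N) / (N^N · (5N)^(5N)) = 6^(6N)/5^(5N) = (6^6/5^5)^N = (46656/3125)^N.
The square-root prefactors combine to sqrt(2π·6N) / (sqrt(2π N)·sqrt(2π·5N)) = sqrt(6 / (2π·5·N)) = sqrt(3/(5π·30n)).
Substituting N = 30n: C(180n, 30n) ~ (46656/3125)^(30n) · sqrt(3/(5π·30n)).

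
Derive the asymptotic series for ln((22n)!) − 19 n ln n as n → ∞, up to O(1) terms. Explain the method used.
ln((22n)!) − 19 n ln n = 3 n ln n + 22(ln 22 − 1) n + (1/2) ln(2π·22n) + O(1/n)

Stirling: ln((22n)!) = 22n ln(22n) − 22n + (1/2) ln(2π·22n) + O(1/n).
Expand 22n ln(22n) = 22n (ln n + ln 22) = 22n ln n + 22n ln 22.
Subtract 19n ln n: leading term is (22 − 19) n ln n = 3 n ln n. The next term is 22n ln 22 − 22n = 22(ln 22 − 1) n. Then the (1/2) ln(2π·22n) correction.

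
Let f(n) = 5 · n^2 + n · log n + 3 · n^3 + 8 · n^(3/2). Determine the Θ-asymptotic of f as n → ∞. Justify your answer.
f(n) ∈ Θ(n^3)

Compare the terms by growth order. For large n, n^a · (log n)^b dominates n^a' · (log n)^b' iff a > a', or (a = a' and b > b'). Ranking the 4 terms shows the dominant one is 3 · n^3. Hence f(n) ∈ Θ(n^3).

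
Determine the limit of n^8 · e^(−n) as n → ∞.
lim = 0

Exponentials with base > 1 dominate every fixed polynomial: for any fixed c, n^c / e^n → 0 as n → ∞ (e.g. by the ratio test, or since e^n grows faster than any power of n). Hence n^8 · e^(−n) = n^8 / e^n → 0.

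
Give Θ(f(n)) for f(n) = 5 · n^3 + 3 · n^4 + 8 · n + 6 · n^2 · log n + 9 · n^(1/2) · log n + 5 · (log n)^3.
f(n) ∈ Θ(n^4)

Compare the terms by growth order. For large n, n^a · (log n)^b dominates n^a' · (log n)^b' iff a > a', or (a = a' and b > b'). Ranking the 6 terms shows the dominant one is 3 · n^4. Hence f(n) ∈ Θ(n^4).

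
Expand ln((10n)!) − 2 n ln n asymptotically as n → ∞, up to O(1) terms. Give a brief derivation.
ln((10n)!) − 2 n ln n = 8 n ln n + 10(ln 10 − 1) n + (1/2) ln(2π·10n) + O(1/n)

Stirling: ln((10n)!) = 10n ln(10n) − 10n + (1/2) ln(2π·10n) + O(1/n).
Expand 10n ln(10n) = 10n (ln n + ln 10) = 10n ln n + 10n ln 10.
Subtract 2n ln n: leading term is (10 − 2) n ln n = 8 n ln n. The next term is 10n ln 10 − 10n = 10(ln 10 − 1) n. Then the (1/2) ln(2π·10n) correction.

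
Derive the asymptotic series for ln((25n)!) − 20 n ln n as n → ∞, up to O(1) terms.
ln((25n)!) − 20 n ln n = 5 n ln n + 25(ln 25 − 1) n + (1/2) ln(2π·25n) + O(1/n)

Stirling: ln((25n)!) = 25n ln(25n) − 25n + (1/2) ln(2π·25n) + O(1/n).
Expand 25n ln(25n) = 25n (ln n + ln 25) = 25n ln n + 25n ln 25.
Subtract 20n ln n: leading term is (25 − 20) n ln n = 5 n ln n. The next term is 25n ln 25 − 25n = 25(ln 25 − 1) n. Then the (1/2) ln(2π·25n) correction.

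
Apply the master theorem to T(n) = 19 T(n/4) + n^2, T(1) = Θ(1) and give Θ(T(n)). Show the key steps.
T(n) = Θ(n^(log_4 19))

Master theorem: compare f(n) = n^2 to n^(log_4 19) where log_4 19 ≈ 2.124. Since 2 < log_4 19, we have f(n) = O(n^(log_4 19 − ε)) for some ε > 0 — Case 1. Hence T(n) = Θ(n^(log_4 19)).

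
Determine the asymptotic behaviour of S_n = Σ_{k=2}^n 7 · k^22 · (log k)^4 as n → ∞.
S_n ~ 7 · n^23 · (log n)^4 / 23

By integral comparison, S_n = ∫_1^n 7 · x^22 · (log x)^4 dx + O(n^22 · (log n)^4). For the integral, the leading term of ∫_1^n x^22 (log x)^4 dx is n^23/23 · (log n)^4 (by repeated integration by parts; each step lowers the log-exponent and produces a relatively O(1/log n) correction). Hence S_n ~ 7 · n^23 · (log n)^4 / 23.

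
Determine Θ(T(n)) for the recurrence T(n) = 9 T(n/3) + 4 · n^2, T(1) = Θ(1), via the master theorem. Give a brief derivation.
T(n) = Θ(n^2 log n)

log_3 9 = 2, and f(n) = 4 · n^2 = Θ(n^(log_3 9)). This is Case 2 of the master theorem: T(n) = Θ(f(n) · log n) = Θ(n^2 log n).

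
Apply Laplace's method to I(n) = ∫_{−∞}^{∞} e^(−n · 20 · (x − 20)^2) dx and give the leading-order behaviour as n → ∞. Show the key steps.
I(n) = sqrt(π/(20n))

Here φ(x) = 20 · (x − 20)^2 has its unique minimum at x* = 20 with φ(x*) = 0 and φ''(x*) = 40. Laplace's method gives
  I(n) ~ e^(−n φ(x*)) · sqrt(2π / (n · φ''(x*))) = sqrt(2π / (40n)) = sqrt(π/(20n)).
This is exact: substituting u = (x − 20)·sqrt(20n) gives I(n) = (1/sqrt(20n)) ∫_{−∞}^{∞} e^(−u^2) du = sqrt(π/(20n)).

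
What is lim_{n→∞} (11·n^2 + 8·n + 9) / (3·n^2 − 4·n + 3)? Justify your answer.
lim = 11/3

For large n the leading n^2 terms dominate both numerator and denominator. Dividing top and bottom by n^2, every other term tends to 0, leaving 11/3.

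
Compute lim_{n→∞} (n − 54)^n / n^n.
lim = e^(−54)

Rewrite as (1 − 54/n)^(n). By the standard limit (1 + x/n)^n → e^x, we have (1 − 54/n)^n → e^(−54), and raising to the 1st power gives e^(−54).
More precisely, ln[(1 − 54/n)^(n)] = n · ln(1 − 54/n) = n · (-54/n + O(1/n^2)) = -54 + O(1/n) → -54.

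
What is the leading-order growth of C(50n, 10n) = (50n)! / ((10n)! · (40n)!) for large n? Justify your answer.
C(50n, 10n) ~ (3125/256)^(10n) · sqrt(5/(8π·10n))

Write N = 10n. Apply Stirling to each factorial:
  (5N)! ~ sqrt(2π·5N) · (5N/e)^(5N),
  N! ~ sqrt(2π N) · (N/e)^N,
  (4N)! ~ sqrt(2π·4N) · (4N/e)^(4N).
The exponential factors combine to (5N)^(5N) / (N^N · (4N)^(4N)) = 5^(5N)/4^(4N) = (5^5/4^4)^N = (3125/256)^N.
The square-root prefactors combine to sqrt(2π·5N) / (sqrt(2π N)·sqrt(2π·4N)) = sqrt(5 / (2π·4·N)) = sqrt(5/(8π·10n)).
Substituting N = 10n: C(50n, 10n) ~ (3125/256)^(10n) · sqrt(5/(8π·10n)).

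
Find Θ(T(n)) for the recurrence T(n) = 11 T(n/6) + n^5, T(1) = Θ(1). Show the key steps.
T(n) = Θ(n^5)

log_6 11 ≈ 1.338. f(n) = n^5 dominates n^(log_6 11) since 5 > 1.338, and the regularity condition a·f(n/b) = 11·(n/6)^5 = (11/7776)·n^5 ≤ c·f(n) holds with c = 11/7776 ≈ 0.00141 < 1. So this is Case 3: T(n) = Θ(f(n)) = Θ(n^5).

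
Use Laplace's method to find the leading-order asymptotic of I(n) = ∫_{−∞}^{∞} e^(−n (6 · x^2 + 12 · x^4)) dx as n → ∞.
I(n) ~ sqrt(π/(6n))

φ(x) = 6 · x^2 + 12 · x^4 has its unique global minimum at x* = 0 (since φ'(x) = 12x + 48x^3 = 0 only at x = 0 for real x with both coefficients positive, and φ → ∞ as |x| → ∞). At x* = 0, φ(0) = 0 and φ''(0) = 12. Laplace's method then gives
  I(n) ~ sqrt(2π / (n · φ''(0))) · e^(−n φ(0)) = sqrt(2π / (12n)) = sqrt(π/(6n)).
The 12 · x^4 term contributes only at subleading order (an O(1/n) relative correction).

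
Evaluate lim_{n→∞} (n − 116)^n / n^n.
lim = e^(−116)

Rewrite as (1 − 116/n)^(n). By the standard limit (1 + x/n)^n → e^x, we have (1 − 116/n)^n → e^(−116), and raising to the 1st power gives e^(−116).
More precisely, ln[(1 − 116/n)^(n)] = n · ln(1 − 116/n) = n · (-116/n + O(1/n^2)) = -116 + O(1/n) → -116.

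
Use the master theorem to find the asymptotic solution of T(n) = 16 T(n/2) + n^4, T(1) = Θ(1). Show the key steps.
T(n) = Θ(n^4 log n)

log_2 16 = 4, and f(n) = n^4 = Θ(n^(log_2 16)). This is Case 2 of the master theorem: T(n) = Θ(f(n) · log n) = Θ(n^4 log n).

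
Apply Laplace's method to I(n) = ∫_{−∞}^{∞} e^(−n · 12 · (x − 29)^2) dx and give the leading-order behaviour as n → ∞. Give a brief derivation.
I(n) = sqrt(π/(12n))

Here φ(x) = 12 · (x − 29)^2 has its unique minimum at x* = 29 with φ(x*) = 0 and φ''(x*) = 24. Laplace's method gives
  I(n) ~ e^(−n φ(x*)) · sqrt(2π / (n · φ''(x*))) = sqrt(2π / (24n)) = sqrt(π/(12n)).
This is exact: substituting u = (x − 29)·sqrt(12n) gives I(n) = (1/sqrt(12n)) ∫_{−∞}^{∞} e^(−u^2) du = sqrt(π/(12n)).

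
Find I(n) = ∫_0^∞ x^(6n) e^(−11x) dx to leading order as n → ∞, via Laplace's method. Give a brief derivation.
I(n) ~ (sqrt(2π·6n) / 11) · (6n/(11e))^(6n)

Write the integrand as exp(6n ln x − 11x) and set f(x) = 6n ln x − 11x. Then f'(x) = 6n/x − 11 = 0 at x* = 6n/11, and f''(x*) = −6n/x*^2 = −11^2/(6n). Laplace's method (interior maximum) gives
  I(n) ~ e^(f(x*)) · sqrt(2π / |f''(x*)|)
        = exp(6n ln(6n/11) − 6n) · sqrt(2π · 6n / 11^2)
        = (6n/11)^(6n) e^(−6n) · sqrt(2π·6n) / 11
        = (sqrt(2π·6n) / 11) · (6n/(11e))^(6n).
This matches Γ(6n+1)/11^(6n+1) with Stirling applied to Γ.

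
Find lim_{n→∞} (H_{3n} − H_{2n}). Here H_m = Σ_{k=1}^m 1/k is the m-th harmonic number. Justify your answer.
lim = ln(3/2)

Euler-Maclaurin gives H_m = ln m + γ + 1/(2m) + O(1/m^2). The γ and O(1/m) terms cancel in the difference:
  H_{3n} − H_{2n} = ln(3n) − ln(2n) + O(1/n) = ln(3/2) + O(1/n).
Hence the limit is ln(3/2).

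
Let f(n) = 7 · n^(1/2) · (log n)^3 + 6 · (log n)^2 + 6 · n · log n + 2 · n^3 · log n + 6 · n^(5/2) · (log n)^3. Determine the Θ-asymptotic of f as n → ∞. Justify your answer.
f(n) ∈ Θ(n^3 · log n)

Compare the terms by growth order. For large n, n^a · (log n)^b dominates n^a' · (log n)^b' iff a > a', or (a = a' and b > b'). Ranking the 5 terms shows the dominant one is 2 · n^3 · log n. Hence f(n) ∈ Θ(n^3 · log n).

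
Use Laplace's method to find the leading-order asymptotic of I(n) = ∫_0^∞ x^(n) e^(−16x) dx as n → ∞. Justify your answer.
I(n) ~ (sqrt(2π·n) / 16) · (n/(16e))^(n)

Write the integrand as exp(n ln x − 16x) and set f(x) = n ln x − 16x. Then f'(x) = n/x − 16 = 0 at x* = n/16, and f''(x*) = −n/x*^2 = −16^2/(n). Laplace's method (interior maximum) gives
  I(n) ~ e^(f(x*)) · sqrt(2π / |f''(x*)|)
        = exp(n ln(n/16) − n) · sqrt(2π · n / 16^2)
        = (n/16)^(n) e^(−n) · sqrt(2π·n) / 16
        = (sqrt(2π·n) / 16) · (n/(16e))^(n).
This matches Γ(n+1)/16^(n+1) with Stirling applied to Γ.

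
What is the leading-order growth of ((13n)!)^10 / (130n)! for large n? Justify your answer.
((13n)!)^10/(130n)! ~ ((2π·13n)^(9/2) / sqrt(10)) · 10^(−10·13n)  →  0

Write N = 13n. Stirling: N! ~ sqrt(2π N)(N/e)^N and (10N)! ~ sqrt(2π·10N)·(10N/e)^(10N).
  (N!)^10/(10N)! ~ (2π N)^(10/2) (N/e)^(10N) / [sqrt(2π·10N) (10N/e)^(10N)]
     = (2π N)^(10/2) / sqrt(2π·10N) · (N/(10N))^(10N)
     = (2π N)^((10−1)/2) / sqrt(10) · 10^(−10N).
Since 10^10 > 1, the factor 10^(−10N) decays exponentially, so the ratio → 0. Substituting N = 13n gives the stated form.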